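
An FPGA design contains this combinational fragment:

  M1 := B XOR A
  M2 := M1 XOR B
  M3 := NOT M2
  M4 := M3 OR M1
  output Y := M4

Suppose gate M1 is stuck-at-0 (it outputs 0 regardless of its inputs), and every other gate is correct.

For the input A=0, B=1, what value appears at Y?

Propagate with M1 forced: M1=0 [stuck-at-0], M2=1, M3=0, M4=0.
So Y = 0. (Without the fault it would be 1.)

0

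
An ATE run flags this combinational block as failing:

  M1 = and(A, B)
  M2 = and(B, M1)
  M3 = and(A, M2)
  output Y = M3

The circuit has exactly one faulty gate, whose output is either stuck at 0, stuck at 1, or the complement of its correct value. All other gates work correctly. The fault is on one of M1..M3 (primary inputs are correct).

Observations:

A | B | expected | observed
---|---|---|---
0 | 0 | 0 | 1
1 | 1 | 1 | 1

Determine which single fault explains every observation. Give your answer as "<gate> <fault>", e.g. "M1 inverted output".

M3 stuck-at-1

Fault-free values for test 1 (A=0, B=0): M1=0, M2=0, M3=0, giving Y=0. Observed 1.
Test 1: faults giving observed 1 are {M3 stuck-at-1, M3 inverted output}.
Test 2 (A=1, B=1): fault-free M1=1, M2=1, M3=1 → 1; observed 1. Eliminates M3 inverted output.
Only M3 stuck-at-1 is consistent with every test.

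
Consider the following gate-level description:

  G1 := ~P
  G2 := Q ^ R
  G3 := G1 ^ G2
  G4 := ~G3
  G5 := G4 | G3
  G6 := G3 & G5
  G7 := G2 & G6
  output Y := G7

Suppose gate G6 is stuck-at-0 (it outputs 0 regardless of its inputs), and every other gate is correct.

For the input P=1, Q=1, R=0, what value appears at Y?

Propagate with G6 forced: G1=0, G2=1, G3=1, G4=0, G5=1, G6=0 [stuck-at-0], G7=0.
So Y = 0. (Without the fault it would be 1.)

0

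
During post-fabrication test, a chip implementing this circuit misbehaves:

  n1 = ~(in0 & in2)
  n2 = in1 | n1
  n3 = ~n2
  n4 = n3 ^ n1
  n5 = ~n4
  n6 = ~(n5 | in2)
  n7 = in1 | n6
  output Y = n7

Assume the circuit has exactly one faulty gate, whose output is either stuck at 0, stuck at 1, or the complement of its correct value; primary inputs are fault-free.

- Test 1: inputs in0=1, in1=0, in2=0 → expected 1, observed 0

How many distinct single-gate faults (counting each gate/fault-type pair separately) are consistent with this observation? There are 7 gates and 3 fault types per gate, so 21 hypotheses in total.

12

Fault-free: n1=1, n2=1, n3=0, n4=1, n5=0, n6=1, n7=1 → 1. Observed 0.
  n1: none of the 3 fault types match ✗
  n2: stuck-at-0, inverted output ✓; others ✗
  n3: stuck-at-1, inverted output ✓; others ✗
  n4: stuck-at-0, inverted output ✓; others ✗
  n5: stuck-at-1, inverted output ✓; others ✗
  n6: stuck-at-0, inverted output ✓; others ✗
  n7: stuck-at-0, inverted output ✓; others ✗
Consistent faults: {n2 stuck-at-0, n2 inverted output, n3 stuck-at-1, n3 inverted output, n4 stuck-at-0, n4 inverted output, n5 stuck-at-1, n5 inverted output, n6 stuck-at-0, n6 inverted output, n7 stuck-at-0, n7 inverted output} — 12 in all.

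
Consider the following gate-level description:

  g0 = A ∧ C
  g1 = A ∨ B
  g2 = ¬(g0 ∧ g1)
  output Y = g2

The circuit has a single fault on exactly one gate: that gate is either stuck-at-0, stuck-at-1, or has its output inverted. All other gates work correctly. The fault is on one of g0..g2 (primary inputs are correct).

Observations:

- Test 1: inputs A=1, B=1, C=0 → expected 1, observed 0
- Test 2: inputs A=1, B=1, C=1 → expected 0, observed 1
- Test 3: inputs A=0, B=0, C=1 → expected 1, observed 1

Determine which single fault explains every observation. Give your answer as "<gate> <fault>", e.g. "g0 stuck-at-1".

Fault-free values for test 1 (A=1, B=1, C=0): g0=0, g1=1, g2=1, giving Y=1. Observed 0.
Test 1: faults giving observed 0 are {g0 stuck-at-1, g0 inverted output, g2 stuck-at-0, g2 inverted output}.
Test 2 (A=1, B=1, C=1): fault-free g0=1, g1=1, g2=0 → 0; observed 1. Eliminates g0 stuck-at-1, g2 stuck-at-0.
Test 3 (A=0, B=0, C=1): fault-free g0=0, g1=0, g2=1 → 1; observed 1. Eliminates g2 inverted output.
Only g0 inverted output is consistent with every test.

g0 inverted output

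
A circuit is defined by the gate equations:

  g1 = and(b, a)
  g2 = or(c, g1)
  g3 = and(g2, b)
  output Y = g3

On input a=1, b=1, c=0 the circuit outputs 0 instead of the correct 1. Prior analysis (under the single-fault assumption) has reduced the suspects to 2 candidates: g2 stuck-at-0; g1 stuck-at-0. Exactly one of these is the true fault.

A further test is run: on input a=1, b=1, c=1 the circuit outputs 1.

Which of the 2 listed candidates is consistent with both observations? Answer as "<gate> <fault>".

Evaluate each candidate on input a=1, b=1, c=1:
  g2 stuck-at-0: g1=1, g2=0 [stuck-at-0], g3=0 → 0 — eliminated
  g1 stuck-at-0: g1=0 [stuck-at-0], g2=1, g3=1 → 1 — matches
Only g1 stuck-at-0 reproduces the observed 1.

g1 stuck-at-0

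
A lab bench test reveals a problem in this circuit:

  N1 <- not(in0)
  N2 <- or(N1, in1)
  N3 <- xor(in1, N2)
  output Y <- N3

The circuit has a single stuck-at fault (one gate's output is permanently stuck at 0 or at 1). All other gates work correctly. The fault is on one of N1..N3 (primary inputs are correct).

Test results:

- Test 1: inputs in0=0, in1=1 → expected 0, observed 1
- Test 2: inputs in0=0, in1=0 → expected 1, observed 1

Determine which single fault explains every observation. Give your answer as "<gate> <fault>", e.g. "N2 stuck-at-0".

N3 stuck-at-1

Fault-free values for test 1 (in0=0, in1=1): N1=1, N2=1, N3=0, giving Y=0. Observed 1.
Test 1: faults giving observed 1 are {N2 stuck-at-0, N3 stuck-at-1}.
Test 2 (in0=0, in1=0): fault-free N1=1, N2=1, N3=1 → 1; observed 1. Eliminates N2 stuck-at-0.
Only N3 stuck-at-1 is consistent with every test.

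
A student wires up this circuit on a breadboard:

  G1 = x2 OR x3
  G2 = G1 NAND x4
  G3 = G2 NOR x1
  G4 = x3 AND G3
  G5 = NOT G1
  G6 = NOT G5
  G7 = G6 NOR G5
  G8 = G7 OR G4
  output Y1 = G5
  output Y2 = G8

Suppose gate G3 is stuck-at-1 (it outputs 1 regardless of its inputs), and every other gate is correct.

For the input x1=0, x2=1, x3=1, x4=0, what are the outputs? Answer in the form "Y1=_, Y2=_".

Propagate with G3 forced: G1=1, G2=1, G3=1 [stuck-at-1], G4=1, G5=0, G6=1, G7=0, G8=1.
So the outputs are Y1=0, Y2=1. (Without the fault they would be Y1=0, Y2=0.)

Y1=0, Y2=1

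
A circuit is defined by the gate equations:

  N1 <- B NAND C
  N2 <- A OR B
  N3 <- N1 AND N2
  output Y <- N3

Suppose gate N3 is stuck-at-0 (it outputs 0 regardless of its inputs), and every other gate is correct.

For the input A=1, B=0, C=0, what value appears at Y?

0

Propagate with N3 forced: N1=1, N2=1, N3=0 [stuck-at-0].
So Y = 0. (Without the fault it would be 1.)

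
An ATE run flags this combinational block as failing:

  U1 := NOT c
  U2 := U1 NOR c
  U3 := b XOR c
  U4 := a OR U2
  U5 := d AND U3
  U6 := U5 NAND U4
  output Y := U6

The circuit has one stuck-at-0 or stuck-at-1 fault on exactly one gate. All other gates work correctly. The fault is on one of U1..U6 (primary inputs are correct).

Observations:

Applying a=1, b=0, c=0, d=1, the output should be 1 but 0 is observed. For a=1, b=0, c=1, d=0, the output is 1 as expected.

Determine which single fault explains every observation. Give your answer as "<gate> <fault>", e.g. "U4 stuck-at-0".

Fault-free values for test 1 (a=1, b=0, c=0, d=1): U1=1, U2=0, U3=0, U4=1, U5=0, U6=1, giving Y=1. Observed 0.
Test 1: faults giving observed 0 are {U3 stuck-at-1, U5 stuck-at-1, U6 stuck-at-0}.
Test 2 (a=1, b=0, c=1, d=0): fault-free U1=0, U2=0, U3=1, U4=1, U5=0, U6=1 → 1; observed 1. Eliminates U5 stuck-at-1, U6 stuck-at-0.
Only U3 stuck-at-1 is consistent with every test.

U3 stuck-at-1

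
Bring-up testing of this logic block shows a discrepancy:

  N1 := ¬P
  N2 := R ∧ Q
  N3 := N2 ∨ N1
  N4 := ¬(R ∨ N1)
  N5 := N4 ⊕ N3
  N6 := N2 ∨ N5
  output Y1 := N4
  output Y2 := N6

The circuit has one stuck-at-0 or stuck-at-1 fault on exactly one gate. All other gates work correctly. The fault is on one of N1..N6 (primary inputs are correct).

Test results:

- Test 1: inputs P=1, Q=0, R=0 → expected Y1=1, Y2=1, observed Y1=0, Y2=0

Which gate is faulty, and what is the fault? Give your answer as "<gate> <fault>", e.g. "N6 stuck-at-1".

N4 stuck-at-0

Fault-free values for test 1 (P=1, Q=0, R=0): N1=0, N2=0, N3=0, N4=1, N5=1, N6=1, giving Y1=1, Y2=1. Observed Y1=0, Y2=0.
Test 1: faults giving observed Y1=0, Y2=0 are {N4 stuck-at-0}.
Only N4 stuck-at-0 is consistent with every test.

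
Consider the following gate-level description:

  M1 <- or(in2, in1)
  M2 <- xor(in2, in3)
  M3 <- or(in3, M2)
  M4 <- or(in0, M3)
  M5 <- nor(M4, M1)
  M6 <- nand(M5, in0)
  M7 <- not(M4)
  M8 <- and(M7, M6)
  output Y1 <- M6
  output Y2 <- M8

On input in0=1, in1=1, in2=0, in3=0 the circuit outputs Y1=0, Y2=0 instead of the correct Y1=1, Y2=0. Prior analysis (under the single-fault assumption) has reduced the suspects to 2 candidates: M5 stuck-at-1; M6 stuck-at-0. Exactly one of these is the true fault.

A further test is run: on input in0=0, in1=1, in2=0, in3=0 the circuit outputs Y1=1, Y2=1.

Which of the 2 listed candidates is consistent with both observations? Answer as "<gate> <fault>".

M5 stuck-at-1

Evaluate each candidate on input in0=0, in1=1, in2=0, in3=0:
  M5 stuck-at-1: M1=1, M2=0, M3=0, M4=0, M5=1 [stuck-at-1], M6=1, M7=1, M8=1 → Y1=1, Y2=1 — matches
  M6 stuck-at-0: M1=1, M2=0, M3=0, M4=0, M5=0, M6=0 [stuck-at-0], M7=1, M8=0 → Y1=0, Y2=0 — eliminated
Only M5 stuck-at-1 reproduces the observed Y1=1, Y2=1.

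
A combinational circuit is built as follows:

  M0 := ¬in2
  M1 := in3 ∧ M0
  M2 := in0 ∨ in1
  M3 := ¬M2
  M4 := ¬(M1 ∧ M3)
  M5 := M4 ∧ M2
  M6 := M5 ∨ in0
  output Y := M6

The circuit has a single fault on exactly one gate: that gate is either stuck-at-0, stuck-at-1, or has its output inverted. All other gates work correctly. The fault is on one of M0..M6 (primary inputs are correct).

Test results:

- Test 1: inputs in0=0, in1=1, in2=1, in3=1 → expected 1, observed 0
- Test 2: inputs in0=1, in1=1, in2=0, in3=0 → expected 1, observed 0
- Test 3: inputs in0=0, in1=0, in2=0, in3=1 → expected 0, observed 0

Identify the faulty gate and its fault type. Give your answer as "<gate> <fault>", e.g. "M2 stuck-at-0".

M6 stuck-at-0

Fault-free values for test 1 (in0=0, in1=1, in2=1, in3=1): M0=0, M1=0, M2=1, M3=0, M4=1, M5=1, M6=1, giving Y=1. Observed 0.
Test 1: faults giving observed 0 are {M2 stuck-at-0, M2 inverted output, M4 stuck-at-0, M4 inverted output, M5 stuck-at-0, M5 inverted output, M6 stuck-at-0, M6 inverted output}.
Test 2 (in0=1, in1=1, in2=0, in3=0): fault-free M0=1, M1=0, M2=1, M3=0, M4=1, M5=1, M6=1 → 1; observed 0. Eliminates M2 stuck-at-0, M2 inverted output, M4 stuck-at-0, M4 inverted output, M5 stuck-at-0, M5 inverted output.
Test 3 (in0=0, in1=0, in2=0, in3=1): fault-free M0=1, M1=1, M2=0, M3=1, M4=0, M5=0, M6=0 → 0; observed 0. Eliminates M6 inverted output.
Only M6 stuck-at-0 is consistent with every test.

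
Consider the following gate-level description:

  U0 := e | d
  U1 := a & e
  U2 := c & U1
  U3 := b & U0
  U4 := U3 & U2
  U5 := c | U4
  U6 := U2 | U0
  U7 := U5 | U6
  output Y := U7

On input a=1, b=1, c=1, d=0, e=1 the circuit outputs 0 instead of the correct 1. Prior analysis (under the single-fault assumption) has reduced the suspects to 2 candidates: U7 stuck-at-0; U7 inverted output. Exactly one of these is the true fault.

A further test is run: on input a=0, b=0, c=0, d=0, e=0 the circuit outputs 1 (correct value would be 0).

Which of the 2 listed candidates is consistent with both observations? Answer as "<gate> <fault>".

U7 inverted output

Evaluate each candidate on input a=0, b=0, c=0, d=0, e=0:
  U7 stuck-at-0: U0=0, U1=0, U2=0, U3=0, U4=0, U5=0, U6=0, U7=0 [stuck-at-0] → 0 — eliminated
  U7 inverted output: U0=0, U1=0, U2=0, U3=0, U4=0, U5=0, U6=0, U7=1 [inverted output] → 1 — matches
Only U7 inverted output reproduces the observed 1.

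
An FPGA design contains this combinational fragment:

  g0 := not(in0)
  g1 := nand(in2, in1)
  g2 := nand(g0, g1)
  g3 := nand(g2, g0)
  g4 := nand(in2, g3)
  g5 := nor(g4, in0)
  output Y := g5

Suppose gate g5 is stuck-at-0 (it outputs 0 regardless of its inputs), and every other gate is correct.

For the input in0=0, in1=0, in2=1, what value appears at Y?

0

Propagate with g5 forced: g0=1, g1=1, g2=0, g3=1, g4=0, g5=0 [stuck-at-0].
So Y = 0. (Without the fault it would be 1.)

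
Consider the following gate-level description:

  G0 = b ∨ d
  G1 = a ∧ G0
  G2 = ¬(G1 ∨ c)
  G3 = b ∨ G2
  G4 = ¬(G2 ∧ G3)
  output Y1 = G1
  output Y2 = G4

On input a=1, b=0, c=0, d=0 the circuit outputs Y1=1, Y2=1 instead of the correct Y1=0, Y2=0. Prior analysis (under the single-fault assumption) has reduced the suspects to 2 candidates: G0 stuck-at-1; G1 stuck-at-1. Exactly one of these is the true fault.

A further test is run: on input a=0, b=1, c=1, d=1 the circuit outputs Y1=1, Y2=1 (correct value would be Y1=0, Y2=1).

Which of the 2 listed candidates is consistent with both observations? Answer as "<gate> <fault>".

G1 stuck-at-1

Evaluate each candidate on input a=0, b=1, c=1, d=1:
  G0 stuck-at-1: G0=1 [stuck-at-1], G1=0, G2=0, G3=1, G4=1 → Y1=0, Y2=1 — eliminated
  G1 stuck-at-1: G0=1, G1=1 [stuck-at-1], G2=0, G3=1, G4=1 → Y1=1, Y2=1 — matches
Only G1 stuck-at-1 reproduces the observed Y1=1, Y2=1.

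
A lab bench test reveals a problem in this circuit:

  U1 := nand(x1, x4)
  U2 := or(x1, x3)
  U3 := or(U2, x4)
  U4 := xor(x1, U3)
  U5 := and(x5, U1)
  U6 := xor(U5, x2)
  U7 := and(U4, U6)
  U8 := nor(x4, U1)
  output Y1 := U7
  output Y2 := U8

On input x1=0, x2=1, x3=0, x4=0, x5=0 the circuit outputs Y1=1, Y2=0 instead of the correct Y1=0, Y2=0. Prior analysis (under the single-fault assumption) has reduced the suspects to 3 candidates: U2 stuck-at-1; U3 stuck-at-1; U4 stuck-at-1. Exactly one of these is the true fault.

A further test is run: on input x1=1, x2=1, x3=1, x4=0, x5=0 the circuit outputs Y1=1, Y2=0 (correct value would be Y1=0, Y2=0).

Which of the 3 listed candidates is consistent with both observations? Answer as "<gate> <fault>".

Evaluate each candidate on input x1=1, x2=1, x3=1, x4=0, x5=0:
  U2 stuck-at-1: U1=1, U2=1 [stuck-at-1], U3=1, U4=0, U5=0, U6=1, U7=0, U8=0 → Y1=0, Y2=0 — eliminated
  U3 stuck-at-1: U1=1, U2=1, U3=1 [stuck-at-1], U4=0, U5=0, U6=1, U7=0, U8=0 → Y1=0, Y2=0 — eliminated
  U4 stuck-at-1: U1=1, U2=1, U3=1, U4=1 [stuck-at-1], U5=0, U6=1, U7=1, U8=0 → Y1=1, Y2=0 — matches
Only U4 stuck-at-1 reproduces the observed Y1=1, Y2=0.

U4 stuck-at-1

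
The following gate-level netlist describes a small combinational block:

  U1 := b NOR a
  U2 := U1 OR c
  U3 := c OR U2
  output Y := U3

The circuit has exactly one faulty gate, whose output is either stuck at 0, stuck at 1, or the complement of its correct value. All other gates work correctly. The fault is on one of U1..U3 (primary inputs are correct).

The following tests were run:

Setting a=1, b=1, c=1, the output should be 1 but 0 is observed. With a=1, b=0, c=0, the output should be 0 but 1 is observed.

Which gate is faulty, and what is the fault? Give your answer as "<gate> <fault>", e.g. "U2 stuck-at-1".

U3 inverted output

Fault-free values for test 1 (a=1, b=1, c=1): U1=0, U2=1, U3=1, giving Y=1. Observed 0.
Test 1: faults giving observed 0 are {U3 stuck-at-0, U3 inverted output}.
Test 2 (a=1, b=0, c=0): fault-free U1=0, U2=0, U3=0 → 0; observed 1. Eliminates U3 stuck-at-0.
Only U3 inverted output is consistent with every test.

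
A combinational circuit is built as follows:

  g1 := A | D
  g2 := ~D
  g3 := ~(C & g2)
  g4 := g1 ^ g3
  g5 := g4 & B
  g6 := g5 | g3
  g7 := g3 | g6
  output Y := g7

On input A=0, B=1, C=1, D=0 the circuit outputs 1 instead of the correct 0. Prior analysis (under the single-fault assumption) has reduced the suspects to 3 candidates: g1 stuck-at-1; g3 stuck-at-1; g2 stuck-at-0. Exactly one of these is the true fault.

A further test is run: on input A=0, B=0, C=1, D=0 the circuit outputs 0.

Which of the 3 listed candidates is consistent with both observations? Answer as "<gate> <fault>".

Evaluate each candidate on input A=0, B=0, C=1, D=0:
  g1 stuck-at-1: g1=1 [stuck-at-1], g2=1, g3=0, g4=1, g5=0, g6=0, g7=0 → 0 — matches
  g3 stuck-at-1: g1=0, g2=1, g3=1 [stuck-at-1], g4=1, g5=0, g6=1, g7=1 → 1 — eliminated
  g2 stuck-at-0: g1=0, g2=0 [stuck-at-0], g3=1, g4=1, g5=0, g6=1, g7=1 → 1 — eliminated
Only g1 stuck-at-1 reproduces the observed 0.

g1 stuck-at-1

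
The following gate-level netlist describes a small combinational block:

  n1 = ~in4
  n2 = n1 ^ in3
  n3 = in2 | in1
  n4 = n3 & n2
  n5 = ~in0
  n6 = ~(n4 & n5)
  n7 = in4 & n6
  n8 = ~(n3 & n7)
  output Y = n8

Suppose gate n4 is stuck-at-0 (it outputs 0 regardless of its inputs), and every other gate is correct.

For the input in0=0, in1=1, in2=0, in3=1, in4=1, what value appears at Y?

Propagate with n4 forced: n1=0, n2=1, n3=1, n4=0 [stuck-at-0], n5=1, n6=1, n7=1, n8=0.
So Y = 0. (Without the fault it would be 1.)

0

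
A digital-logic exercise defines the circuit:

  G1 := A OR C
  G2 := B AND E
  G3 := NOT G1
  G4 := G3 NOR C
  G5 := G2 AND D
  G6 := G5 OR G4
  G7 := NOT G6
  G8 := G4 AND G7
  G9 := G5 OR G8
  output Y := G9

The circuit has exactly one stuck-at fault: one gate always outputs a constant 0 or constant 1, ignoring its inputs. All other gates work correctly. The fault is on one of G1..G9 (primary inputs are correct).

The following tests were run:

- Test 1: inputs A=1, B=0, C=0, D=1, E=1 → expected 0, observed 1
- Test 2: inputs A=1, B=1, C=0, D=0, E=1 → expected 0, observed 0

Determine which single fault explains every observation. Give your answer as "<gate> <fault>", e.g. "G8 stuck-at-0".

Fault-free values for test 1 (A=1, B=0, C=0, D=1, E=1): G1=1, G2=0, G3=0, G4=1, G5=0, G6=1, G7=0, G8=0, G9=0, giving Y=0. Observed 1.
Test 1: faults giving observed 1 are {G2 stuck-at-1, G5 stuck-at-1, G6 stuck-at-0, G7 stuck-at-1, G8 stuck-at-1, G9 stuck-at-1}.
Test 2 (A=1, B=1, C=0, D=0, E=1): fault-free G1=1, G2=1, G3=0, G4=1, G5=0, G6=1, G7=0, G8=0, G9=0 → 0; observed 0. Eliminates G5 stuck-at-1, G6 stuck-at-0, G7 stuck-at-1, G8 stuck-at-1, G9 stuck-at-1.
Only G2 stuck-at-1 is consistent with every test.

G2 stuck-at-1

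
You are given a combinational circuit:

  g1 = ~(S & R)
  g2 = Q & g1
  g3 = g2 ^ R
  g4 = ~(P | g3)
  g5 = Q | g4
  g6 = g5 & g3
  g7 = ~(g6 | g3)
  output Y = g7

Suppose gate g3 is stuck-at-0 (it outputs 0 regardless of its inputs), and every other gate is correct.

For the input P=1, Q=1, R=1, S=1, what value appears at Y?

Propagate with g3 forced: g1=0, g2=0, g3=0 [stuck-at-0], g4=0, g5=1, g6=0, g7=1.
So Y = 1. (Without the fault it would be 0.)

1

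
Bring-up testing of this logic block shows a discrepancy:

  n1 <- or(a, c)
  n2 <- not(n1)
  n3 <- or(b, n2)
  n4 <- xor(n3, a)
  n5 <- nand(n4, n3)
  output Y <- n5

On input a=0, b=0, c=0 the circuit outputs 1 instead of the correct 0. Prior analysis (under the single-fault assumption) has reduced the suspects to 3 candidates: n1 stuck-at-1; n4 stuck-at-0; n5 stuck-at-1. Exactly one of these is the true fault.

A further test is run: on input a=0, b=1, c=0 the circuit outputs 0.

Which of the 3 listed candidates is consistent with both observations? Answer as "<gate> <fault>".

n1 stuck-at-1

Evaluate each candidate on input a=0, b=1, c=0:
  n1 stuck-at-1: n1=1 [stuck-at-1], n2=0, n3=1, n4=1, n5=0 → 0 — matches
  n4 stuck-at-0: n1=0, n2=1, n3=1, n4=0 [stuck-at-0], n5=1 → 1 — eliminated
  n5 stuck-at-1: n1=0, n2=1, n3=1, n4=1, n5=1 [stuck-at-1] → 1 — eliminated
Only n1 stuck-at-1 reproduces the observed 0.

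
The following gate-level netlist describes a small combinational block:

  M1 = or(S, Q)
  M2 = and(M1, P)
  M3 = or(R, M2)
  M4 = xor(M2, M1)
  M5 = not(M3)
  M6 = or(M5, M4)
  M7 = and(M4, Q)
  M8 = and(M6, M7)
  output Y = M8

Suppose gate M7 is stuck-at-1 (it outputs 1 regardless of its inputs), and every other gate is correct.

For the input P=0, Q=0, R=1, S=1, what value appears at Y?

1

Propagate with M7 forced: M1=1, M2=0, M3=1, M4=1, M5=0, M6=1, M7=1 [stuck-at-1], M8=1.
So Y = 1. (Without the fault it would be 0.)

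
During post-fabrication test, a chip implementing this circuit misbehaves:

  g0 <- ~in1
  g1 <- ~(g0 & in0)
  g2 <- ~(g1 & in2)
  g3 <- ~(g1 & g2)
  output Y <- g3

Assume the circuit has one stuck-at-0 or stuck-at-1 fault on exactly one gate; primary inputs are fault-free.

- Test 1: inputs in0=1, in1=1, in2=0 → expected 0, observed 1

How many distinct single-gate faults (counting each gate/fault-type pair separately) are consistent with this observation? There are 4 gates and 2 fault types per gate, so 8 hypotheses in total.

Fault-free: g0=0, g1=1, g2=1, g3=0 → 0. Observed 1.
  g0 stuck-at-0: output 0 ✗
  g0 stuck-at-1: output 1 ✓
  g1 stuck-at-0: output 1 ✓
  g1 stuck-at-1: output 0 ✗
  g2 stuck-at-0: output 1 ✓
  g2 stuck-at-1: output 0 ✗
  g3 stuck-at-0: output 0 ✗
  g3 stuck-at-1: output 1 ✓
Consistent faults: {g0 stuck-at-1, g1 stuck-at-0, g2 stuck-at-0, g3 stuck-at-1} — 4 in all.

4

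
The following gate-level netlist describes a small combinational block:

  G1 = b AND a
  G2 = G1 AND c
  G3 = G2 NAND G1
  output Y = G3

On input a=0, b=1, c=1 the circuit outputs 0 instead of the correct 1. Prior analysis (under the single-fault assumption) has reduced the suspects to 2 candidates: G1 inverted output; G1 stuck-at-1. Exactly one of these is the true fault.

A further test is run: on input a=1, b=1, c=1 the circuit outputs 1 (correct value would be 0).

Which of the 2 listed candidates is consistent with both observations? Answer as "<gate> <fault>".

Evaluate each candidate on input a=1, b=1, c=1:
  G1 inverted output: G1=0 [inverted output], G2=0, G3=1 → 1 — matches
  G1 stuck-at-1: G1=1 [stuck-at-1], G2=1, G3=0 → 0 — eliminated
Only G1 inverted output reproduces the observed 1.

G1 inverted output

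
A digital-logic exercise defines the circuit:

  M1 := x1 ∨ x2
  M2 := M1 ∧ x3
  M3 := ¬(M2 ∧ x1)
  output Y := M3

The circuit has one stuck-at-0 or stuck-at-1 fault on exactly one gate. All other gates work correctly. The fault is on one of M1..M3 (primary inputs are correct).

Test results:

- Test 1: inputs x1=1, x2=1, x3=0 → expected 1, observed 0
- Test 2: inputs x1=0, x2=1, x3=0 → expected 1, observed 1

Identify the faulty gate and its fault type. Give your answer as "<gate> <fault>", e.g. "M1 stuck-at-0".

Fault-free values for test 1 (x1=1, x2=1, x3=0): M1=1, M2=0, M3=1, giving Y=1. Observed 0.
Test 1: faults giving observed 0 are {M2 stuck-at-1, M3 stuck-at-0}.
Test 2 (x1=0, x2=1, x3=0): fault-free M1=1, M2=0, M3=1 → 1; observed 1. Eliminates M3 stuck-at-0.
Only M2 stuck-at-1 is consistent with every test.

M2 stuck-at-1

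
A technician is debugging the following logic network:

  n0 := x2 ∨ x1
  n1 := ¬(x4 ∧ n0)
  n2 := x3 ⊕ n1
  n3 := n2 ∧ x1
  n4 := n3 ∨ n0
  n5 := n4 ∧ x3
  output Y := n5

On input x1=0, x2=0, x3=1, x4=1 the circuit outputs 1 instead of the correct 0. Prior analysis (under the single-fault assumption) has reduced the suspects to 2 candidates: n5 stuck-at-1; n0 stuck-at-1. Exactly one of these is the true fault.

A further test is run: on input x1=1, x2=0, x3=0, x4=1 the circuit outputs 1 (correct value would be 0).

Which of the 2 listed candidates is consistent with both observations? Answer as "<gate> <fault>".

n5 stuck-at-1

Evaluate each candidate on input x1=1, x2=0, x3=0, x4=1:
  n5 stuck-at-1: n0=1, n1=0, n2=0, n3=0, n4=1, n5=1 [stuck-at-1] → 1 — matches
  n0 stuck-at-1: n0=1 [stuck-at-1], n1=0, n2=0, n3=0, n4=1, n5=0 → 0 — eliminated
Only n5 stuck-at-1 reproduces the observed 1.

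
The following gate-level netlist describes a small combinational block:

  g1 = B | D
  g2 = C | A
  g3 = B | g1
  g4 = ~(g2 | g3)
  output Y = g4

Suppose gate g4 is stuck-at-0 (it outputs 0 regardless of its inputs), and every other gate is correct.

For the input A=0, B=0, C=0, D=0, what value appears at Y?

0

Propagate with g4 forced: g1=0, g2=0, g3=0, g4=0 [stuck-at-0].
So Y = 0. (Without the fault it would be 1.)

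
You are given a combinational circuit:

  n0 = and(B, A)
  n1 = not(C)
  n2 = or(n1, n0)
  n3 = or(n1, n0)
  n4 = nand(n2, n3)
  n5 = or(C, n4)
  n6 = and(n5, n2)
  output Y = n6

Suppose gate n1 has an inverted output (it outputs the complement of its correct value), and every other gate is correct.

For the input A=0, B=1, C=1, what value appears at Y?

Propagate with n1 forced: n0=0, n1=1 [inverted output], n2=1, n3=1, n4=0, n5=1, n6=1.
So Y = 1. (Without the fault it would be 0.)

1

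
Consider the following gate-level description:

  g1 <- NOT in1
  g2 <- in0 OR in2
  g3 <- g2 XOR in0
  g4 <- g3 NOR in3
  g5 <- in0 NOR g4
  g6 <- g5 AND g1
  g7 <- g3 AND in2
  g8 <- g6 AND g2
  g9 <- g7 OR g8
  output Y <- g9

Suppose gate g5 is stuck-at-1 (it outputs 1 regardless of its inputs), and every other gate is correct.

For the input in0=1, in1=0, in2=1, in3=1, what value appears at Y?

1

Propagate with g5 forced: g1=1, g2=1, g3=0, g4=0, g5=1 [stuck-at-1], g6=1, g7=0, g8=1, g9=1.
So Y = 1. (Without the fault it would be 0.)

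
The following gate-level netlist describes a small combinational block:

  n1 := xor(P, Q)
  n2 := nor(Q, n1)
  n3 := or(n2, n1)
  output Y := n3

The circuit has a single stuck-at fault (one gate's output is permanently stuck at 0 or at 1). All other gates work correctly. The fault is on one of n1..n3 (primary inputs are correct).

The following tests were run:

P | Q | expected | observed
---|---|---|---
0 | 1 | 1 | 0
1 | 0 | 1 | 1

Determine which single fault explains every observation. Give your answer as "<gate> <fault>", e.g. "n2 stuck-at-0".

n1 stuck-at-0

Fault-free values for test 1 (P=0, Q=1): n1=1, n2=0, n3=1, giving Y=1. Observed 0.
Test 1: faults giving observed 0 are {n1 stuck-at-0, n3 stuck-at-0}.
Test 2 (P=1, Q=0): fault-free n1=1, n2=0, n3=1 → 1; observed 1. Eliminates n3 stuck-at-0.
Only n1 stuck-at-0 is consistent with every test.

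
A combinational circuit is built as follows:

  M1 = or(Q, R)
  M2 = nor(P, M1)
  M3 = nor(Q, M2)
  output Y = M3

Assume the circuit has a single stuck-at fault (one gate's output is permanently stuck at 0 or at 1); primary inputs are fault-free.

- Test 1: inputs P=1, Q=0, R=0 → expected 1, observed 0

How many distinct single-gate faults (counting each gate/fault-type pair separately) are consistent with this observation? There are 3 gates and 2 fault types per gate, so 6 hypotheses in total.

2

Fault-free: M1=0, M2=0, M3=1 → 1. Observed 0.
  M1 stuck-at-0: output 1 ✗
  M1 stuck-at-1: output 1 ✗
  M2 stuck-at-0: output 1 ✗
  M2 stuck-at-1: output 0 ✓
  M3 stuck-at-0: output 0 ✓
  M3 stuck-at-1: output 1 ✗
Consistent faults: {M2 stuck-at-1, M3 stuck-at-0} — 2 in all.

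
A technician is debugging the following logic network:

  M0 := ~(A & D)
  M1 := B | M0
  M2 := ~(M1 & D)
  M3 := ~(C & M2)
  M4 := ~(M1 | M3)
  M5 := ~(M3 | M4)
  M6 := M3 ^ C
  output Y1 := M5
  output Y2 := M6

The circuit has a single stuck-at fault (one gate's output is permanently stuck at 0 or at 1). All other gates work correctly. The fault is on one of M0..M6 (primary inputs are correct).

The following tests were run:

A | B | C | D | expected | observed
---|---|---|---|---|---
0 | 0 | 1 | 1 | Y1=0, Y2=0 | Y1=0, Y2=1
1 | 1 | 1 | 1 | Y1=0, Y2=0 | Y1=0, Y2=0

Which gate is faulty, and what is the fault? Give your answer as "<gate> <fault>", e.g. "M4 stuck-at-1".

Fault-free values for test 1 (A=0, B=0, C=1, D=1): M0=1, M1=1, M2=0, M3=1, M4=0, M5=0, M6=0, giving Y1=0, Y2=0. Observed Y1=0, Y2=1.
Test 1: faults giving observed Y1=0, Y2=1 are {M0 stuck-at-0, M1 stuck-at-0, M6 stuck-at-1}.
Test 2 (A=1, B=1, C=1, D=1): fault-free M0=0, M1=1, M2=0, M3=1, M4=0, M5=0, M6=0 → Y1=0, Y2=0; observed Y1=0, Y2=0. Eliminates M1 stuck-at-0, M6 stuck-at-1.
Only M0 stuck-at-0 is consistent with every test.

M0 stuck-at-0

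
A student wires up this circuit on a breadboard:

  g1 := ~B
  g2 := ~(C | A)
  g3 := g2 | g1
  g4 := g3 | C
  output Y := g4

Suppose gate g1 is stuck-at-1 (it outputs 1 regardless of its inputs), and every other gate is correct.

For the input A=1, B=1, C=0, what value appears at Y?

Propagate with g1 forced: g1=1 [stuck-at-1], g2=0, g3=1, g4=1.
So Y = 1. (Without the fault it would be 0.)

1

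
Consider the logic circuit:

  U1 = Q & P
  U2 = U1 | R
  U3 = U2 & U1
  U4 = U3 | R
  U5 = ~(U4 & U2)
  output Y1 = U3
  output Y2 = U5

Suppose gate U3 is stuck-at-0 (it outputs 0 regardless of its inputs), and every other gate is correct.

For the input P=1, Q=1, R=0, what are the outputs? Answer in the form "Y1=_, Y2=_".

Propagate with U3 forced: U1=1, U2=1, U3=0 [stuck-at-0], U4=0, U5=1.
So the outputs are Y1=0, Y2=1. (Without the fault they would be Y1=1, Y2=0.)

Y1=0, Y2=1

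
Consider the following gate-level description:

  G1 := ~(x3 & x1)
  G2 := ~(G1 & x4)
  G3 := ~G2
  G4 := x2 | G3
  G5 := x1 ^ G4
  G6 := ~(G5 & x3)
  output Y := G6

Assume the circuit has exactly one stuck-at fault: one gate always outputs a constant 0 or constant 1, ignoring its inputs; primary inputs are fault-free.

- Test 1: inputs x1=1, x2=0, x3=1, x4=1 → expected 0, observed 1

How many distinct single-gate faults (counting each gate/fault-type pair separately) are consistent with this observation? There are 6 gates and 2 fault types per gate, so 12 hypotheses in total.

Fault-free: G1=0, G2=1, G3=0, G4=0, G5=1, G6=0 → 0. Observed 1.
  G1 stuck-at-0: output 0 ✗
  G1 stuck-at-1: output 1 ✓
  G2 stuck-at-0: output 1 ✓
  G2 stuck-at-1: output 0 ✗
  G3 stuck-at-0: output 0 ✗
  G3 stuck-at-1: output 1 ✓
  G4 stuck-at-0: output 0 ✗
  G4 stuck-at-1: output 1 ✓
  G5 stuck-at-0: output 1 ✓
  G5 stuck-at-1: output 0 ✗
  G6 stuck-at-0: output 0 ✗
  G6 stuck-at-1: output 1 ✓
Consistent faults: {G1 stuck-at-1, G2 stuck-at-0, G3 stuck-at-1, G4 stuck-at-1, G5 stuck-at-0, G6 stuck-at-1} — 6 in all.

6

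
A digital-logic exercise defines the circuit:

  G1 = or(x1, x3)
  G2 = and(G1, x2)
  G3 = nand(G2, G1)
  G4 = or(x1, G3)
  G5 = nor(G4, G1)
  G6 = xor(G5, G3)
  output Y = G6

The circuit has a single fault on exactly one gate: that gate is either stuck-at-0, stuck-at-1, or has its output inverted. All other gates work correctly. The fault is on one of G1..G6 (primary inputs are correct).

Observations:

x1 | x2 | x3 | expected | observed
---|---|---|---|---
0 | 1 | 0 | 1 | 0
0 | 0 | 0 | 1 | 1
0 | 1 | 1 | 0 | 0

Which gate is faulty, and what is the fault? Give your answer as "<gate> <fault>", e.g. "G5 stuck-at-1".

Fault-free values for test 1 (x1=0, x2=1, x3=0): G1=0, G2=0, G3=1, G4=1, G5=0, G6=1, giving Y=1. Observed 0.
Test 1: faults giving observed 0 are {G1 stuck-at-1, G1 inverted output, G4 stuck-at-0, G4 inverted output, G5 stuck-at-1, G5 inverted output, G6 stuck-at-0, G6 inverted output}.
Test 2 (x1=0, x2=0, x3=0): fault-free G1=0, G2=0, G3=1, G4=1, G5=0, G6=1 → 1; observed 1. Eliminates G4 stuck-at-0, G4 inverted output, G5 stuck-at-1, G5 inverted output, G6 stuck-at-0, G6 inverted output.
Test 3 (x1=0, x2=1, x3=1): fault-free G1=1, G2=1, G3=0, G4=0, G5=0, G6=0 → 0; observed 0. Eliminates G1 inverted output.
Only G1 stuck-at-1 is consistent with every test.

G1 stuck-at-1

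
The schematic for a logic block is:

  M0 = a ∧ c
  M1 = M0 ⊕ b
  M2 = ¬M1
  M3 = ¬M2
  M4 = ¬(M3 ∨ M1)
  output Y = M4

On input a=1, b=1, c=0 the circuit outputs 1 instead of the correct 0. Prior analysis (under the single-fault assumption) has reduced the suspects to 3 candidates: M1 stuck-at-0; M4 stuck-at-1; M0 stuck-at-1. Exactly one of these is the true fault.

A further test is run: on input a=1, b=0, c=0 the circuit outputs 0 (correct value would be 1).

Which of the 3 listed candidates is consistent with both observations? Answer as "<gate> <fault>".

M0 stuck-at-1

Evaluate each candidate on input a=1, b=0, c=0:
  M1 stuck-at-0: M0=0, M1=0 [stuck-at-0], M2=1, M3=0, M4=1 → 1 — eliminated
  M4 stuck-at-1: M0=0, M1=0, M2=1, M3=0, M4=1 [stuck-at-1] → 1 — eliminated
  M0 stuck-at-1: M0=1 [stuck-at-1], M1=1, M2=0, M3=1, M4=0 → 0 — matches
Only M0 stuck-at-1 reproduces the observed 0.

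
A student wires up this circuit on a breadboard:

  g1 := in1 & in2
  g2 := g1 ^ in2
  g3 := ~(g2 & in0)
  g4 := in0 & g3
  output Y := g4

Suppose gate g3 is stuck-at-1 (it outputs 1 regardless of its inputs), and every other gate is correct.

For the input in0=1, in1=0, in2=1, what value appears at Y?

Propagate with g3 forced: g1=0, g2=1, g3=1 [stuck-at-1], g4=1.
So Y = 1. (Without the fault it would be 0.)

1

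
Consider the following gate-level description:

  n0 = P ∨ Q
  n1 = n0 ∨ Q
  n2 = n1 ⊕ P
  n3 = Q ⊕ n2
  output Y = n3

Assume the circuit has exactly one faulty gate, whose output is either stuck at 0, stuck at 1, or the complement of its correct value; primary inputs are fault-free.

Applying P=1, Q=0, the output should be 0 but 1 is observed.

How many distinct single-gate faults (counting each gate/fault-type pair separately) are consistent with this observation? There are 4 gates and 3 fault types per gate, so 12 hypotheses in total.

8

Fault-free: n0=1, n1=1, n2=0, n3=0 → 0. Observed 1.
  n0 stuck-at-0: output 1 ✓
  n0 stuck-at-1: output 0 ✗
  n0 inverted output: output 1 ✓
  n1 stuck-at-0: output 1 ✓
  n1 stuck-at-1: output 0 ✗
  n1 inverted output: output 1 ✓
  n2 stuck-at-0: output 0 ✗
  n2 stuck-at-1: output 1 ✓
  n2 inverted output: output 1 ✓
  n3 stuck-at-0: output 0 ✗
  n3 stuck-at-1: output 1 ✓
  n3 inverted output: output 1 ✓
Consistent faults: {n0 stuck-at-0, n0 inverted output, n1 stuck-at-0, n1 inverted output, n2 stuck-at-1, n2 inverted output, n3 stuck-at-1, n3 inverted output} — 8 in all.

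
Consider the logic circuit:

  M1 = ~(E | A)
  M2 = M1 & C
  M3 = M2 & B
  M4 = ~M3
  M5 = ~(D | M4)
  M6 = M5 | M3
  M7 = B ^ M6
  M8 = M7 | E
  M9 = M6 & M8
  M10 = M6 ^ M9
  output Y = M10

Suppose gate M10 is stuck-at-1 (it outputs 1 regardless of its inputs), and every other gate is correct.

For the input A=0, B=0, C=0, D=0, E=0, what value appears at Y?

1

Propagate with M10 forced: M1=1, M2=0, M3=0, M4=1, M5=0, M6=0, M7=0, M8=0, M9=0, M10=1 [stuck-at-1].
So Y = 1. (Without the fault it would be 0.)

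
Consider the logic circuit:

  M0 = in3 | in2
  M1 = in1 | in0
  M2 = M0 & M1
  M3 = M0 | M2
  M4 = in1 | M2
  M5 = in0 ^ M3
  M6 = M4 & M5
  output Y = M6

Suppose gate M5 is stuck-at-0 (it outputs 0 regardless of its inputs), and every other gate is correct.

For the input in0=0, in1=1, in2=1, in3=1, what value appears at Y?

Propagate with M5 forced: M0=1, M1=1, M2=1, M3=1, M4=1, M5=0 [stuck-at-0], M6=0.
So Y = 0. (Without the fault it would be 1.)

0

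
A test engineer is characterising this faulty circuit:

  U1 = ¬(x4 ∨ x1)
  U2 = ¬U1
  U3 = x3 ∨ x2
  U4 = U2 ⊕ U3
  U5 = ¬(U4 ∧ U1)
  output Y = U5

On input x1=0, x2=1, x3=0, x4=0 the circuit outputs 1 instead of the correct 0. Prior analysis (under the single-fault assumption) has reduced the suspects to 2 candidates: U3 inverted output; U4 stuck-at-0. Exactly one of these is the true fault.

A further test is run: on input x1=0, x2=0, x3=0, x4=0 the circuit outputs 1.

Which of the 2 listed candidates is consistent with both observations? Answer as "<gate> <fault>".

U4 stuck-at-0

Evaluate each candidate on input x1=0, x2=0, x3=0, x4=0:
  U3 inverted output: U1=1, U2=0, U3=1 [inverted output], U4=1, U5=0 → 0 — eliminated
  U4 stuck-at-0: U1=1, U2=0, U3=0, U4=0 [stuck-at-0], U5=1 → 1 — matches
Only U4 stuck-at-0 reproduces the observed 1.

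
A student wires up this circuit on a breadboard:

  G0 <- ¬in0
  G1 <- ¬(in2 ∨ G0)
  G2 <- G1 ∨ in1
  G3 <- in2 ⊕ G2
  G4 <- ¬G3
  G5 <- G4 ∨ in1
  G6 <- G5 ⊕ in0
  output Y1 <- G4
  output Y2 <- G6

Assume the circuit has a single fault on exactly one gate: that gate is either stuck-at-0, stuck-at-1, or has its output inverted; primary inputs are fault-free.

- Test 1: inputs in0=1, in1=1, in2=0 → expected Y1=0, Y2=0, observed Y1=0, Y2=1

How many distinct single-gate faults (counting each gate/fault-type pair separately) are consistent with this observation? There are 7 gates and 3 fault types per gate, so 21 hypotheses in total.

Fault-free: G0=0, G1=1, G2=1, G3=1, G4=0, G5=1, G6=0 → Y1=0, Y2=0. Observed Y1=0, Y2=1.
  G0: none of the 3 fault types match ✗
  G1: none of the 3 fault types match ✗
  G2: none of the 3 fault types match ✗
  G3: none of the 3 fault types match ✗
  G4: none of the 3 fault types match ✗
  G5: stuck-at-0, inverted output ✓; others ✗
  G6: stuck-at-1, inverted output ✓; others ✗
Consistent faults: {G5 stuck-at-0, G5 inverted output, G6 stuck-at-1, G6 inverted output} — 4 in all.

4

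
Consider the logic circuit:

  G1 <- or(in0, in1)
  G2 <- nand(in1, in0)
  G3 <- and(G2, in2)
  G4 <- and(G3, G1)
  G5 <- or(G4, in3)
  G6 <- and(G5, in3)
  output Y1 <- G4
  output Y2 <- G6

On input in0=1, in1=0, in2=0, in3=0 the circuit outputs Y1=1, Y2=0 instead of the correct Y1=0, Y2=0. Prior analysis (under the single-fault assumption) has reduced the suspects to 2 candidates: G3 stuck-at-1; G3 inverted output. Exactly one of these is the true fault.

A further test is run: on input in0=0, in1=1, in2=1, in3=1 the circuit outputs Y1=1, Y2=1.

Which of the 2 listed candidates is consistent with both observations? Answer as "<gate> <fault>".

Evaluate each candidate on input in0=0, in1=1, in2=1, in3=1:
  G3 stuck-at-1: G1=1, G2=1, G3=1 [stuck-at-1], G4=1, G5=1, G6=1 → Y1=1, Y2=1 — matches
  G3 inverted output: G1=1, G2=1, G3=0 [inverted output], G4=0, G5=1, G6=1 → Y1=0, Y2=1 — eliminated
Only G3 stuck-at-1 reproduces the observed Y1=1, Y2=1.

G3 stuck-at-1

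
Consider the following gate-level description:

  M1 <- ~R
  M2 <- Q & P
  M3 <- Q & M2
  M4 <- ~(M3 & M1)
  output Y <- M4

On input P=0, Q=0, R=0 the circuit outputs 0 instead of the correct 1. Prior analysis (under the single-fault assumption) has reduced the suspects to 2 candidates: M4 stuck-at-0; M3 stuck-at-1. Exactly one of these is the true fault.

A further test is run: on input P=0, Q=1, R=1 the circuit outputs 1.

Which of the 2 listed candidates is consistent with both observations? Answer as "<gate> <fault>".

Evaluate each candidate on input P=0, Q=1, R=1:
  M4 stuck-at-0: M1=0, M2=0, M3=0, M4=0 [stuck-at-0] → 0 — eliminated
  M3 stuck-at-1: M1=0, M2=0, M3=1 [stuck-at-1], M4=1 → 1 — matches
Only M3 stuck-at-1 reproduces the observed 1.

M3 stuck-at-1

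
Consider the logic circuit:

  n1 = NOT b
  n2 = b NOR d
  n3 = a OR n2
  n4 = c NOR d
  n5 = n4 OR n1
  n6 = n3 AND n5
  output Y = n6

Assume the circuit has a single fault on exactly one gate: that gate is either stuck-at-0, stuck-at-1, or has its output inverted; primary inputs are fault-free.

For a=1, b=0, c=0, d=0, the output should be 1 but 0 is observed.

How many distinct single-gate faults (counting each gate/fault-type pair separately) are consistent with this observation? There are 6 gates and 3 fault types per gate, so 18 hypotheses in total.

Fault-free: n1=1, n2=1, n3=1, n4=1, n5=1, n6=1 → 1. Observed 0.
  n1: none of the 3 fault types match ✗
  n2: none of the 3 fault types match ✗
  n3: stuck-at-0, inverted output ✓; others ✗
  n4: none of the 3 fault types match ✗
  n5: stuck-at-0, inverted output ✓; others ✗
  n6: stuck-at-0, inverted output ✓; others ✗
Consistent faults: {n3 stuck-at-0, n3 inverted output, n5 stuck-at-0, n5 inverted output, n6 stuck-at-0, n6 inverted output} — 6 in all.

6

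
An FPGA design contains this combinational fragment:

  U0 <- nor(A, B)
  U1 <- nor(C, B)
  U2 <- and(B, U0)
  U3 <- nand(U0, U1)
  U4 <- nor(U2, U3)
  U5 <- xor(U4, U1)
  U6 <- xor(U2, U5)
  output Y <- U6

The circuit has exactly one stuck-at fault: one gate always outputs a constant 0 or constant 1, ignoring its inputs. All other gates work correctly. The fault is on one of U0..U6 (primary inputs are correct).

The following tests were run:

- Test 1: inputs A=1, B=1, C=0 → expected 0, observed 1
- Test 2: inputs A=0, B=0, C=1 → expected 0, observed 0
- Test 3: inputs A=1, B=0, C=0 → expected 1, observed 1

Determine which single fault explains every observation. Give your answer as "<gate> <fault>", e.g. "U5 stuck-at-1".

U1 stuck-at-1

Fault-free values for test 1 (A=1, B=1, C=0): U0=0, U1=0, U2=0, U3=1, U4=0, U5=0, U6=0, giving Y=0. Observed 1.
Test 1: faults giving observed 1 are {U0 stuck-at-1, U1 stuck-at-1, U2 stuck-at-1, U3 stuck-at-0, U4 stuck-at-1, U5 stuck-at-1, U6 stuck-at-1}.
Test 2 (A=0, B=0, C=1): fault-free U0=1, U1=0, U2=0, U3=1, U4=0, U5=0, U6=0 → 0; observed 0. Eliminates U2 stuck-at-1, U3 stuck-at-0, U4 stuck-at-1, U5 stuck-at-1, U6 stuck-at-1.
Test 3 (A=1, B=0, C=0): fault-free U0=0, U1=1, U2=0, U3=1, U4=0, U5=1, U6=1 → 1; observed 1. Eliminates U0 stuck-at-1.
Only U1 stuck-at-1 is consistent with every test.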